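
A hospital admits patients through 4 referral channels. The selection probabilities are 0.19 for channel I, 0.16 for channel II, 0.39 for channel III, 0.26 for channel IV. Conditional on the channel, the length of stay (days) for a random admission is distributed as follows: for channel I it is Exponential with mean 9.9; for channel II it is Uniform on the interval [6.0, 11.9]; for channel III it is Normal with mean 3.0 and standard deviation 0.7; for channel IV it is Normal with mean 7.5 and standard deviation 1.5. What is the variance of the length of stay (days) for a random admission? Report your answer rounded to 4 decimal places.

28.0519

Per component, I: μ=9.9, E[X²]=196.02; II: μ=8.95, E[X²]=83.0033; III: μ=3, E[X²]=9.49; IV: μ=7.5, E[X²]=58.5.
E[X] = 0.19·9.9 + 0.16·8.95 + 0.39·3 + 0.26·7.5 = 6.433.
E[X²] = 0.19·196.02 + 0.16·83.0033 + 0.39·9.49 + 0.26·58.5 = 69.4354.
Var(X) = E[X²] − (E[X])² = 69.4354 − 41.3835 = 28.0519.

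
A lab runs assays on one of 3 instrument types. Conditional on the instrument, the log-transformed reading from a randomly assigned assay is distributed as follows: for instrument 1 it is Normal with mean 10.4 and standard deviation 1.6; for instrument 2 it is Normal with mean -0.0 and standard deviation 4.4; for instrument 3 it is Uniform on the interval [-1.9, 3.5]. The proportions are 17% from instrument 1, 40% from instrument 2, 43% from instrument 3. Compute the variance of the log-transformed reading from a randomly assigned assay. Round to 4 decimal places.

23.4260

Per component, 1: μ=10.4, E[X²]=110.72; 2: μ=-0, E[X²]=19.36; 3: μ=0.8, E[X²]=3.07.
E[X] = 0.17·10.4 + 0.4·-0 + 0.43·0.8 = 2.112.
E[X²] = 0.17·110.72 + 0.4·19.36 + 0.43·3.07 = 27.8865.
Var(X) = E[X²] − (E[X])² = 27.8865 − 4.46054 = 23.426.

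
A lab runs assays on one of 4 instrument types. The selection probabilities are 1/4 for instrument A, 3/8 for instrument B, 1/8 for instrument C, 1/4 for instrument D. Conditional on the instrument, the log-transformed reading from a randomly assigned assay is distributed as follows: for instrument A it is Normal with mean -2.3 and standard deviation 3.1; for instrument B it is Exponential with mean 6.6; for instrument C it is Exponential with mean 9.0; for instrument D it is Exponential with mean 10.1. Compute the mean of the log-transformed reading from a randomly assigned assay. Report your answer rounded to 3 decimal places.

5.550

Component means — A: -2.3; B: 6.6; C: 9; D: 10.1.
E[X] = 0.25·-2.3 + 0.375·6.6 + 0.125·9 + 0.25·10.1 = 5.55.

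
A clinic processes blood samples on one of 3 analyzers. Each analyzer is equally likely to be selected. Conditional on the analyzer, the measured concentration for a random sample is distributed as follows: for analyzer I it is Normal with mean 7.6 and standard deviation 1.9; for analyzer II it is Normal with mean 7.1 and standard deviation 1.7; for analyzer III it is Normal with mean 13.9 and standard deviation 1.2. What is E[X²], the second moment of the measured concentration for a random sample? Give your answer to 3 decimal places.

For each component E[X²] = Var + (mean)², giving I: 61.37; II: 53.3; III: 194.65.
Overall E[X²] = 0.333333·61.37 + 0.333333·53.3 + 0.333333·194.65 = 103.107.

103.107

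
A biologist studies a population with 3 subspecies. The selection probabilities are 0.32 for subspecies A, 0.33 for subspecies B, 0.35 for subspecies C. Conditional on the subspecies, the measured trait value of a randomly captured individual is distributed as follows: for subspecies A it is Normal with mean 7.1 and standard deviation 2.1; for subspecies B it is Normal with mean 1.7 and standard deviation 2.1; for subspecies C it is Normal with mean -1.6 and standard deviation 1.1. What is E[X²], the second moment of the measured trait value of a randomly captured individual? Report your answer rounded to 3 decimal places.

21.271

For each component E[X²] = Var + (mean)², giving A: 54.82; B: 7.3; C: 3.77.
Overall E[X²] = 0.32·54.82 + 0.33·7.3 + 0.35·3.77 = 21.2709.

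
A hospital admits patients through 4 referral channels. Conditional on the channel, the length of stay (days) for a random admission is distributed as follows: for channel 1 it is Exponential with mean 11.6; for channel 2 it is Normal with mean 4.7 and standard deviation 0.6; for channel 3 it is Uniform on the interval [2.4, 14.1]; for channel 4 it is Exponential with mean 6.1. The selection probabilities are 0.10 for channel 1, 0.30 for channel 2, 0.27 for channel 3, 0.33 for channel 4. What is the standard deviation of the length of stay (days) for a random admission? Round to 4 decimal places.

Per component, 1: μ=11.6, E[X²]=269.12; 2: μ=4.7, E[X²]=22.45; 3: μ=8.25, E[X²]=79.47; 4: μ=6.1, E[X²]=74.42.
E[X] = 0.1·11.6 + 0.3·4.7 + 0.27·8.25 + 0.33·6.1 = 6.8105.
E[X²] = 0.1·269.12 + 0.3·22.45 + 0.27·79.47 + 0.33·74.42 = 79.6625.
Var(X) = E[X²] − (E[X])² = 79.6625 − 46.3829 = 33.2796.
SD(X) = √33.2796 = 5.76885.

5.7688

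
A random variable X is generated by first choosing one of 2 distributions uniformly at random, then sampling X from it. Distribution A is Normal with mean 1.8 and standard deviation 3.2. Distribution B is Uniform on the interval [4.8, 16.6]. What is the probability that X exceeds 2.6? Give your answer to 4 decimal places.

Conditional on each component, P(X > 2.6): A: 0.401294; B: 1.
By total probability, P(X > 2.6) = 0.5·0.401294 + 0.5·1 = 0.700647.

0.7006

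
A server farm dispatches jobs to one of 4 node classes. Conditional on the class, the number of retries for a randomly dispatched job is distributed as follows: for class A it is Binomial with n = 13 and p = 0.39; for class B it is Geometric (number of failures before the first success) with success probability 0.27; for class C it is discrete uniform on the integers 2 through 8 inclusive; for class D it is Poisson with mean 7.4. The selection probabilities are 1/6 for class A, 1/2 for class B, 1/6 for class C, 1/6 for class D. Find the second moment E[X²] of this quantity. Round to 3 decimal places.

28.655

For each component E[X²] = Var + (mean)², giving A: 28.7976; B: 17.3237; C: 29; D: 62.16.
Overall E[X²] = 0.166667·28.7976 + 0.5·17.3237 + 0.166667·29 + 0.166667·62.16 = 28.6548.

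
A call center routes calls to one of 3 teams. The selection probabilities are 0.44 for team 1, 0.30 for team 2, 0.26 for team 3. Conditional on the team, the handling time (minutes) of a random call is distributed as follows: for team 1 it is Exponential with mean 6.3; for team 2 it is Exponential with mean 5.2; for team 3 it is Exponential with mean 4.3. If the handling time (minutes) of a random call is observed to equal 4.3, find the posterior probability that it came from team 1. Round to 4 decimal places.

0.4264

Likelihoods f(4.3 | ·): 1: 0.0802114; 2: 0.084114; 3: 0.0855534.
Posterior ∝ prior × likelihood. Numerator for 1: 0.44·0.0802114 = 0.035293.
Normalizing constant: 0.44·0.0802114 + 0.3·0.084114 + 0.26·0.0855534 = 0.0827711.
P(1 | observation) = 0.035293 / 0.0827711 = 0.426393.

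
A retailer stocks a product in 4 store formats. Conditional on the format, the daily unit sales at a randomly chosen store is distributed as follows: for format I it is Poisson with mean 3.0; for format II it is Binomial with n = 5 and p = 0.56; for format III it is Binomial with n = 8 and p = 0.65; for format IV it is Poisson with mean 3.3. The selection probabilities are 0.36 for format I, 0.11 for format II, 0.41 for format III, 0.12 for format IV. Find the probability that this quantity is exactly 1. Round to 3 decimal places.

Conditional on each format, P(X = 1): I: 0.149361; II: 0.104947; III: 0.00334564; IV: 0.121714.
By total probability, P(X = 1) = 0.36·0.149361 + 0.11·0.104947 + 0.41·0.00334564 + 0.12·0.121714 = 0.0812916.

0.081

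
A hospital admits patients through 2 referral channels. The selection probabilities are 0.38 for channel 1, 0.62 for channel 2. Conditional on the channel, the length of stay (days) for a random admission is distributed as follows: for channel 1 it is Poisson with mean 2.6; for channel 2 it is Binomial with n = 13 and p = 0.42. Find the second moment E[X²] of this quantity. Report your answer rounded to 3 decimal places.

24.003

For each component E[X²] = Var + (mean)², giving 1: 9.36; 2: 32.9784.
Overall E[X²] = 0.38·9.36 + 0.62·32.9784 = 24.0034.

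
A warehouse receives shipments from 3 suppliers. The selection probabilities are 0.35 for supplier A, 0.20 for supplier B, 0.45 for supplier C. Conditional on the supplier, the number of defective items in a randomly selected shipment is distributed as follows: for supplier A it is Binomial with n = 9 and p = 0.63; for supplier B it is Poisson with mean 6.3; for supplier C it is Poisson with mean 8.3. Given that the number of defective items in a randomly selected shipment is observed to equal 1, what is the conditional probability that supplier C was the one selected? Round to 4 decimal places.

0.2356

Likelihoods P(X=1 | ·): A: 0.00199158; B: 0.0115687; C: 0.00206269.
Posterior ∝ prior × likelihood. Numerator for C: 0.45·0.00206269 = 0.00092821.
Normalizing constant: 0.35·0.00199158 + 0.2·0.0115687 + 0.45·0.00206269 = 0.00393901.
P(C | observation) = 0.00092821 / 0.00393901 = 0.235646.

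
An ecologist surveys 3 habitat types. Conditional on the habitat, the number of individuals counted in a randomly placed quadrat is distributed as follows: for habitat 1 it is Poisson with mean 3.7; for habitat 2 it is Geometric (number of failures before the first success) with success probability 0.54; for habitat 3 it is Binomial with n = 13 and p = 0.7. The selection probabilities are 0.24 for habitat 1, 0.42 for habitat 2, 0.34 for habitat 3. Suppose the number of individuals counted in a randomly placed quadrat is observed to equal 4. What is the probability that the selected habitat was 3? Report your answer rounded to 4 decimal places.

Likelihoods P(X=4 | ·): 1: 0.193066; 2: 0.0241783; 3: 0.00337901.
Posterior ∝ prior × likelihood. Numerator for 3: 0.34·0.00337901 = 0.00114886.
Normalizing constant: 0.24·0.193066 + 0.42·0.0241783 + 0.34·0.00337901 = 0.0576396.
P(3 | observation) = 0.00114886 / 0.0576396 = 0.0199318.

0.0199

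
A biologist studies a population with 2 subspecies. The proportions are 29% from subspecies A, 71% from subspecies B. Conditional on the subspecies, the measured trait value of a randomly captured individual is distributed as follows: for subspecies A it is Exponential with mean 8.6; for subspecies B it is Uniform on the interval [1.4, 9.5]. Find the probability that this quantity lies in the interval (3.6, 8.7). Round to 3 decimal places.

Conditional on each subspecies, P(3.6 < X < 8.7): A: 0.294338; B: 0.62963.
By total probability, P(3.6 < X < 8.7) = 0.29·0.294338 + 0.71·0.62963 = 0.532395.

0.532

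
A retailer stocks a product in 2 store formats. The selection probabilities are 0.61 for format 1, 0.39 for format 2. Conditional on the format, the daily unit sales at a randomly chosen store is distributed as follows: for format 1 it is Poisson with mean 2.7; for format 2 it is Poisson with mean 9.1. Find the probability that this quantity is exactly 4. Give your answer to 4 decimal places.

Conditional on each format, P(X = 4): 1: 0.148816; 2: 0.0319062.
By total probability, P(X = 4) = 0.61·0.148816 + 0.39·0.0319062 = 0.103221.

0.1032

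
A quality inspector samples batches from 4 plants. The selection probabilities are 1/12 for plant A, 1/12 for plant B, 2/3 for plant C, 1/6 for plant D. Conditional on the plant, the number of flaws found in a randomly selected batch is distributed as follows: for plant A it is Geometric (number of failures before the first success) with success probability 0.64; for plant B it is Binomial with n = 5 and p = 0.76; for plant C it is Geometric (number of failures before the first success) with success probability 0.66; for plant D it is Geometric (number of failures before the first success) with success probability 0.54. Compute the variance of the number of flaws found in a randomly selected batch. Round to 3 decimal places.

Per component, A: μ=0.5625, E[X²]=1.19531; B: μ=3.8, E[X²]=15.352; C: μ=0.515152, E[X²]=1.04591; D: μ=0.851852, E[X²]=2.30316.
E[X] = 0.0833333·0.5625 + 0.0833333·3.8 + 0.666667·0.515152 + 0.166667·0.851852 = 0.848951.
E[X²] = 0.0833333·1.19531 + 0.0833333·15.352 + 0.666667·1.04591 + 0.166667·2.30316 = 2.46008.
Var(X) = E[X²] − (E[X])² = 2.46008 − 0.720718 = 1.73936.

1.739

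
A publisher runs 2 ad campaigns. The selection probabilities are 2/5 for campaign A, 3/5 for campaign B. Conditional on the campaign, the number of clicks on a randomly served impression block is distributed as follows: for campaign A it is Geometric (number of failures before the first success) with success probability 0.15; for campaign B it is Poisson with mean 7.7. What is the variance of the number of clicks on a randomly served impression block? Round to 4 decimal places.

Per component, A: μ=5.66667, E[X²]=69.8889; B: μ=7.7, E[X²]=66.99.
E[X] = 0.4·5.66667 + 0.6·7.7 = 6.88667.
E[X²] = 0.4·69.8889 + 0.6·66.99 = 68.1496.
Var(X) = E[X²] − (E[X])² = 68.1496 − 47.4262 = 20.7234.

20.7234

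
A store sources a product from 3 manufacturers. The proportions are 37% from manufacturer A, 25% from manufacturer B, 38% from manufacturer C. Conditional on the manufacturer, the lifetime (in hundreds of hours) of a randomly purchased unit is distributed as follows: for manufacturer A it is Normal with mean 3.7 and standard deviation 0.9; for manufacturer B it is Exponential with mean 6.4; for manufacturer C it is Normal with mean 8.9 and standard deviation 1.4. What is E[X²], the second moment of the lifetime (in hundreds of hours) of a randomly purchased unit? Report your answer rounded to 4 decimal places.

For each component E[X²] = Var + (mean)², giving A: 14.5; B: 81.92; C: 81.17.
Overall E[X²] = 0.37·14.5 + 0.25·81.92 + 0.38·81.17 = 56.6896.

56.6896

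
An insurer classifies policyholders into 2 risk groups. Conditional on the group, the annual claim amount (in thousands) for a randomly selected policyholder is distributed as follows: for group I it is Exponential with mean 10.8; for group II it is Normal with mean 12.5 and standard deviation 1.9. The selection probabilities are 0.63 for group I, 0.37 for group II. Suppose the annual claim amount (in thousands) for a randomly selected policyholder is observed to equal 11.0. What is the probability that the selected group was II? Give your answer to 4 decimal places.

0.7298

Likelihoods f(11.0 | ·): I: 0.0334379; II: 0.15375.
Posterior ∝ prior × likelihood. Numerator for II: 0.37·0.15375 = 0.0568875.
Normalizing constant: 0.63·0.0334379 + 0.37·0.15375 = 0.0779534.
P(II | observation) = 0.0568875 / 0.0779534 = 0.729763.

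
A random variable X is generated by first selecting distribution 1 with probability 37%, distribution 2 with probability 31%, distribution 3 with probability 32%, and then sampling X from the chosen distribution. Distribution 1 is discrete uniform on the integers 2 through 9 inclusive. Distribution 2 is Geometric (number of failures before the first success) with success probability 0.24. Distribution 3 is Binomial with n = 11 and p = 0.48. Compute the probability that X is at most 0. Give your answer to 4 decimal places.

Conditional on each component, P(X ≤ 0): 1: 0; 2: 0.24; 3: 0.000751687.
By total probability, P(X ≤ 0) = 0.37·0 + 0.31·0.24 + 0.32·0.000751687 = 0.0746405.

0.0746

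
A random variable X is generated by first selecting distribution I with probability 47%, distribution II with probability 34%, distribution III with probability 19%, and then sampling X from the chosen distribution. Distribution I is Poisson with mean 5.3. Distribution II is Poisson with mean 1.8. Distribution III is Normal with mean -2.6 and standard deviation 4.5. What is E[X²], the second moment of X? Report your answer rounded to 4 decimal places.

For each component E[X²] = Var + (mean)², giving I: 33.39; II: 5.04; III: 27.01.
Overall E[X²] = 0.47·33.39 + 0.34·5.04 + 0.19·27.01 = 22.5388.

22.5388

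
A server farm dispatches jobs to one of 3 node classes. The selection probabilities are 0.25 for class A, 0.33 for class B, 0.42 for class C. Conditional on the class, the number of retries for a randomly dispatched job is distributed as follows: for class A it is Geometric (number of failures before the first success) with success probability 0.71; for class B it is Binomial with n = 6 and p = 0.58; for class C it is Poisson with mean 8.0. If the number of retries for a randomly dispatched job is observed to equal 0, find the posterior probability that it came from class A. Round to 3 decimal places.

0.989

Likelihoods P(X=0 | ·): A: 0.71; B: 0.00548903; C: 0.000335463.
Posterior ∝ prior × likelihood. Numerator for A: 0.25·0.71 = 0.1775.
Normalizing constant: 0.25·0.71 + 0.33·0.00548903 + 0.42·0.000335463 = 0.179452.
P(A | observation) = 0.1775 / 0.179452 = 0.989121.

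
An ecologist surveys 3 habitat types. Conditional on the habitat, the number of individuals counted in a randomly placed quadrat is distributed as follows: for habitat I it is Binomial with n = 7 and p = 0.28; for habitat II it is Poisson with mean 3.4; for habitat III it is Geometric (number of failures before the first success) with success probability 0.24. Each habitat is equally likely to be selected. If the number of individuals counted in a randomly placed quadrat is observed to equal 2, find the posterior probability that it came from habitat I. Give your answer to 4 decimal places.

0.4900

Likelihoods P(X=2 | ·): I: 0.318565; II: 0.192898; III: 0.138624.
Posterior ∝ prior × likelihood. Numerator for I: 0.333333·0.318565 = 0.106188.
Normalizing constant: 0.333333·0.318565 + 0.333333·0.192898 + 0.333333·0.138624 = 0.216695.
P(I | observation) = 0.106188 / 0.216695 = 0.490035.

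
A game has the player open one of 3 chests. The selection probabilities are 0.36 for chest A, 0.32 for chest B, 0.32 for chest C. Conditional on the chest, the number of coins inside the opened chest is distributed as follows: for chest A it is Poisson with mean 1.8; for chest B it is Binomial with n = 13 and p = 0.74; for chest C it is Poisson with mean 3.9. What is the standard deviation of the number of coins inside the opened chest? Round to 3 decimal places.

3.688

Per component, A: μ=1.8, E[X²]=5.04; B: μ=9.62, E[X²]=95.0456; C: μ=3.9, E[X²]=19.11.
E[X] = 0.36·1.8 + 0.32·9.62 + 0.32·3.9 = 4.9744.
E[X²] = 0.36·5.04 + 0.32·95.0456 + 0.32·19.11 = 38.3442.
Var(X) = E[X²] − (E[X])² = 38.3442 − 24.7447 = 13.5995.
SD(X) = √13.5995 = 3.68775.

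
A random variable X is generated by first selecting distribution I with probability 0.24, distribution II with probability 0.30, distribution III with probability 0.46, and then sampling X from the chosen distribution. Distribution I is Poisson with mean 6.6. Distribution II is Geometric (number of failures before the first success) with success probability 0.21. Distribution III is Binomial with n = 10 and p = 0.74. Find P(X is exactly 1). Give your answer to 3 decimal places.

Conditional on each component, P(X = 1): I: 0.00897843; II: 0.1659; III: 4.01783e-05.
By total probability, P(X = 1) = 0.24·0.00897843 + 0.3·0.1659 + 0.46·4.01783e-05 = 0.0519433.

0.052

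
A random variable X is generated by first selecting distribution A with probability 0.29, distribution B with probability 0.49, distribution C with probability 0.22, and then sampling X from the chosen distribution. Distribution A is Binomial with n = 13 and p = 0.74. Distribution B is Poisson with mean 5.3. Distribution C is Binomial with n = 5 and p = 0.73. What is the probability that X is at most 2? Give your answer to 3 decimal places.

Conditional on each component, P(X ≤ 2): A: 1.66199e-05; B: 0.101554; C: 0.125723.
By total probability, P(X ≤ 2) = 0.29·1.66199e-05 + 0.49·0.101554 + 0.22·0.125723 = 0.0774254.

0.077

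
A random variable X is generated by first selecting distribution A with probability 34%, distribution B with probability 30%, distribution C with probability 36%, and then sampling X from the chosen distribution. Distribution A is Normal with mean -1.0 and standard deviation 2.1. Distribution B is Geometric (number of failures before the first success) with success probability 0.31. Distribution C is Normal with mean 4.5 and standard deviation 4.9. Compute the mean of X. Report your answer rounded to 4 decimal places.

Component means — A: -1; B: 2.22581; C: 4.5.
E[X] = 0.34·-1 + 0.3·2.22581 + 0.36·4.5 = 1.94774.

1.9477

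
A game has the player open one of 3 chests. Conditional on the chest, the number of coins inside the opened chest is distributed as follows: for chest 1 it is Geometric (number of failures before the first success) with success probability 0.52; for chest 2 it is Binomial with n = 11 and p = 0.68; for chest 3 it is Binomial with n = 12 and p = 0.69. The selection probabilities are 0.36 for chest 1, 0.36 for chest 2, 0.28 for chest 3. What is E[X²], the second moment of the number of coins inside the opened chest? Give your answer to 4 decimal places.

41.8647

For each component E[X²] = Var + (mean)², giving 1: 2.62722; 2: 58.344; 3: 71.1252.
Overall E[X²] = 0.36·2.62722 + 0.36·58.344 + 0.28·71.1252 = 41.8647.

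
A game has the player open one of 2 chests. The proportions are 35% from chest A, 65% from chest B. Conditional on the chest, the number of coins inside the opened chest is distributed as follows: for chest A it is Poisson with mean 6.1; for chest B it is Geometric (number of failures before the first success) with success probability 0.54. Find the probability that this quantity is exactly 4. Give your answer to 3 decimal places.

0.061

Conditional on each chest, P(X = 4): A: 0.129393; B: 0.0241783.
By total probability, P(X = 4) = 0.35·0.129393 + 0.65·0.0241783 = 0.0610035.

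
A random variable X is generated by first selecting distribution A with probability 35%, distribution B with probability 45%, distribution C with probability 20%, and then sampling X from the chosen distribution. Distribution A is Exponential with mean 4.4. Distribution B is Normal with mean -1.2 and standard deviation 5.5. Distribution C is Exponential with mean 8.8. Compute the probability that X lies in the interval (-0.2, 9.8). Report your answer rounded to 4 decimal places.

0.6289

Conditional on each component, P(-0.2 < X < 9.8): A: 0.892178; B: 0.405113; C: 0.671637.
By total probability, P(-0.2 < X < 9.8) = 0.35·0.892178 + 0.45·0.405113 + 0.2·0.671637 = 0.62889.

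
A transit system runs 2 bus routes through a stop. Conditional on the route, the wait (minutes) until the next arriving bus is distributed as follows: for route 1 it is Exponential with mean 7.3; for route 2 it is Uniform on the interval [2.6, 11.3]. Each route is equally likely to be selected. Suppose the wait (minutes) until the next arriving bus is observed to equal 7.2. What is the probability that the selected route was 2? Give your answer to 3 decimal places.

0.692

Likelihoods f(7.2 | ·): 1: 0.0510895; 2: 0.114943.
Posterior ∝ prior × likelihood. Numerator for 2: 0.5·0.114943 = 0.0574713.
Normalizing constant: 0.5·0.0510895 + 0.5·0.114943 = 0.083016.
P(2 | observation) = 0.0574713 / 0.083016 = 0.692291.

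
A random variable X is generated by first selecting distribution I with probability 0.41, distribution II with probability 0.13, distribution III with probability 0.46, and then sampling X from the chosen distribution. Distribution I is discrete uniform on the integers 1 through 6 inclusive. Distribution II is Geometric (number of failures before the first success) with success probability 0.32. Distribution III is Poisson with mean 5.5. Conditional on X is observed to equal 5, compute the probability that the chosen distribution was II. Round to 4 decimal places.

0.0395

Likelihoods P(X=5 | ·): I: 0.166667; II: 0.0465259; III: 0.171401.
Posterior ∝ prior × likelihood. Numerator for II: 0.13·0.0465259 = 0.00604836.
Normalizing constant: 0.41·0.166667 + 0.13·0.0465259 + 0.46·0.171401 = 0.153226.
P(II | observation) = 0.00604836 / 0.153226 = 0.0394735.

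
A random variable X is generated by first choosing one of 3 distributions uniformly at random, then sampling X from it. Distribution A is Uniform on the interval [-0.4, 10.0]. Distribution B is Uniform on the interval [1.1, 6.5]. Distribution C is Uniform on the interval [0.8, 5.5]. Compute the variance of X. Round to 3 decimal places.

Per component, A: μ=4.8, E[X²]=32.0533; B: μ=3.8, E[X²]=16.87; C: μ=3.15, E[X²]=11.7633.
E[X] = 0.333333·4.8 + 0.333333·3.8 + 0.333333·3.15 = 3.91667.
E[X²] = 0.333333·32.0533 + 0.333333·16.87 + 0.333333·11.7633 = 20.2289.
Var(X) = E[X²] − (E[X])² = 20.2289 − 15.3403 = 4.88861.

4.889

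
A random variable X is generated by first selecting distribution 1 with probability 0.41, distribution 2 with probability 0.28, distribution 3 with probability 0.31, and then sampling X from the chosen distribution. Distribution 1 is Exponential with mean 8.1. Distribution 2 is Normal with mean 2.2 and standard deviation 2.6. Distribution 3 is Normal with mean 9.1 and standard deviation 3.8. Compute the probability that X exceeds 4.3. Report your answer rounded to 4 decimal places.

0.5778

Conditional on each component, P(X > 4.3): 1: 0.588097; 2: 0.209634; 3: 0.896734.
By total probability, P(X > 4.3) = 0.41·0.588097 + 0.28·0.209634 + 0.31·0.896734 = 0.577805.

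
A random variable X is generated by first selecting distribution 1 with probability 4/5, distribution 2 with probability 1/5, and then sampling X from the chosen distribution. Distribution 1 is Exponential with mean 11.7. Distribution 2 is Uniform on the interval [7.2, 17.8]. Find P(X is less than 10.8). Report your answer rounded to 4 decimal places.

Conditional on each component, P(X < 10.8): 1: 0.602705; 2: 0.339623.
By total probability, P(X < 10.8) = 0.8·0.602705 + 0.2·0.339623 = 0.550089.

0.5501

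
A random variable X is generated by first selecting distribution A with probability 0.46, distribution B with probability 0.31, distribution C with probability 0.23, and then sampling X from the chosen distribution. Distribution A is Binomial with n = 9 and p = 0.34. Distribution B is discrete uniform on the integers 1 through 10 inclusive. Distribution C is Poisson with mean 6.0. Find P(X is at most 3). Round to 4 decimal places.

Conditional on each component, P(X ≤ 3): A: 0.633842; B: 0.3; C: 0.151204.
By total probability, P(X ≤ 3) = 0.46·0.633842 + 0.31·0.3 + 0.23·0.151204 = 0.419344.

0.4193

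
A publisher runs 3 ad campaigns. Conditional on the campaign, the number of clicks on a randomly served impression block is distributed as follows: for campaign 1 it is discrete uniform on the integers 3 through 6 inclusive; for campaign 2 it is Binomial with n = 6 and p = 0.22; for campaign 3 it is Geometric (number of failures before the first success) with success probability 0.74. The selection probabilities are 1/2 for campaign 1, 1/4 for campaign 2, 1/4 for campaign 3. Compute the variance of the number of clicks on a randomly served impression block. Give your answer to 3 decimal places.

4.475

Per component, 1: μ=4.5, E[X²]=21.5; 2: μ=1.32, E[X²]=2.772; 3: μ=0.351351, E[X²]=0.598247.
E[X] = 0.5·4.5 + 0.25·1.32 + 0.25·0.351351 = 2.66784.
E[X²] = 0.5·21.5 + 0.25·2.772 + 0.25·0.598247 = 11.5926.
Var(X) = E[X²] − (E[X])² = 11.5926 − 7.11736 = 4.4752.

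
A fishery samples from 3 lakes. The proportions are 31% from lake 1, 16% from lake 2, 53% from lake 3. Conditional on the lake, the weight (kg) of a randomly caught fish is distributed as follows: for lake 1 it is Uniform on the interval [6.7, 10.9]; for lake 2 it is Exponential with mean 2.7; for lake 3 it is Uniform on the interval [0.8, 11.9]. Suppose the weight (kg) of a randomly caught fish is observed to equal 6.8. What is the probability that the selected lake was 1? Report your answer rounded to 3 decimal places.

Likelihoods f(6.8 | ·): 1: 0.238095; 2: 0.029844; 3: 0.0900901.
Posterior ∝ prior × likelihood. Numerator for 1: 0.31·0.238095 = 0.0738095.
Normalizing constant: 0.31·0.238095 + 0.16·0.029844 + 0.53·0.0900901 = 0.126332.
P(1 | observation) = 0.0738095 / 0.126332 = 0.584249.

0.584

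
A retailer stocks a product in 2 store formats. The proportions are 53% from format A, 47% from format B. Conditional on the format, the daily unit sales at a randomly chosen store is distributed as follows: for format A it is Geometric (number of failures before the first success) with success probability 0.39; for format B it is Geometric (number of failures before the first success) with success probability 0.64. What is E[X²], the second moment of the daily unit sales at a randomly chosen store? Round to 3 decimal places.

3.984

For each component E[X²] = Var + (mean)², giving A: 6.45694; B: 1.19531.
Overall E[X²] = 0.53·6.45694 + 0.47·1.19531 = 3.98397.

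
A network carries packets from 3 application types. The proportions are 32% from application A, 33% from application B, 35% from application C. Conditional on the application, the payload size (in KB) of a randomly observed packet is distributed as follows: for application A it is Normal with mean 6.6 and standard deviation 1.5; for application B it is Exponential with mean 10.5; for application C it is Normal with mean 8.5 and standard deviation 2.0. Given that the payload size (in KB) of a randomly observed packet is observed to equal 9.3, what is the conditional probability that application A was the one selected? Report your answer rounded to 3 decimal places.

Likelihoods f(9.3 | ·): A: 0.0526334; B: 0.039278; C: 0.184135.
Posterior ∝ prior × likelihood. Numerator for A: 0.32·0.0526334 = 0.0168427.
Normalizing constant: 0.32·0.0526334 + 0.33·0.039278 + 0.35·0.184135 = 0.0942517.
P(A | observation) = 0.0168427 / 0.0942517 = 0.178699.

0.179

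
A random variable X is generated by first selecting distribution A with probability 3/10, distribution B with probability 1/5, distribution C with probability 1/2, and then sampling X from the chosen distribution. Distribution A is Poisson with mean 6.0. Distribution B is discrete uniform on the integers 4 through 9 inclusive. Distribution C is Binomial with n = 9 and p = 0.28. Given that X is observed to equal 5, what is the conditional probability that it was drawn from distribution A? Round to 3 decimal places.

Likelihoods P(X=5 | ·): A: 0.160623; B: 0.166667; C: 0.0582761.
Posterior ∝ prior × likelihood. Numerator for A: 0.3·0.160623 = 0.0481869.
Normalizing constant: 0.3·0.160623 + 0.2·0.166667 + 0.5·0.0582761 = 0.110658.
P(A | observation) = 0.0481869 / 0.110658 = 0.435457.

0.435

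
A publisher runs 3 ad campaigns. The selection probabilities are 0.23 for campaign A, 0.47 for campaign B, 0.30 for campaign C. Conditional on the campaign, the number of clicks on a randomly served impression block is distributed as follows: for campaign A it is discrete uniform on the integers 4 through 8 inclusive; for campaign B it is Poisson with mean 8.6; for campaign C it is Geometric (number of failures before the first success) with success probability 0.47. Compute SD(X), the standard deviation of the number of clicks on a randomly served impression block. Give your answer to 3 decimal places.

Per component, A: μ=6, E[X²]=38; B: μ=8.6, E[X²]=82.56; C: μ=1.12766, E[X²]=3.67089.
E[X] = 0.23·6 + 0.47·8.6 + 0.3·1.12766 = 5.7603.
E[X²] = 0.23·38 + 0.47·82.56 + 0.3·3.67089 = 48.6445.
Var(X) = E[X²] − (E[X])² = 48.6445 − 33.181 = 15.4634.
SD(X) = √15.4634 = 3.93236.

3.932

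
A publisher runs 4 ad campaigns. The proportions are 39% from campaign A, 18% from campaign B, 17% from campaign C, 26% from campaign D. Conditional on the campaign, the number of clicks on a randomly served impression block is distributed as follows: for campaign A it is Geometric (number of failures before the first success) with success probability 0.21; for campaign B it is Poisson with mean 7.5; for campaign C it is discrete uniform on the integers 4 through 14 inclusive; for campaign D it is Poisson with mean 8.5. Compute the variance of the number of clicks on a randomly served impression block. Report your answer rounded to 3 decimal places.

Per component, A: μ=3.7619, E[X²]=32.0658; B: μ=7.5, E[X²]=63.75; C: μ=9, E[X²]=91; D: μ=8.5, E[X²]=80.75.
E[X] = 0.39·3.7619 + 0.18·7.5 + 0.17·9 + 0.26·8.5 = 6.55714.
E[X²] = 0.39·32.0658 + 0.18·63.75 + 0.17·91 + 0.26·80.75 = 60.4456.
Var(X) = E[X²] − (E[X])² = 60.4456 − 42.9961 = 17.4495.

17.450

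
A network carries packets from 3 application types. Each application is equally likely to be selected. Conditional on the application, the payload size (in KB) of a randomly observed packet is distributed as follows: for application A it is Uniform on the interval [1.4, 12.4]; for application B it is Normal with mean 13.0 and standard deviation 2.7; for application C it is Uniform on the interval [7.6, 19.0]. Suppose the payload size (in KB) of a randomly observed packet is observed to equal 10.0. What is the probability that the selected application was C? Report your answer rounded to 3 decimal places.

0.340

Likelihoods f(10.0 | ·): A: 0.0909091; B: 0.0797009; C: 0.0877193.
Posterior ∝ prior × likelihood. Numerator for C: 0.333333·0.0877193 = 0.0292398.
Normalizing constant: 0.333333·0.0909091 + 0.333333·0.0797009 + 0.333333·0.0877193 = 0.0861098.
P(C | observation) = 0.0292398 / 0.0861098 = 0.339564.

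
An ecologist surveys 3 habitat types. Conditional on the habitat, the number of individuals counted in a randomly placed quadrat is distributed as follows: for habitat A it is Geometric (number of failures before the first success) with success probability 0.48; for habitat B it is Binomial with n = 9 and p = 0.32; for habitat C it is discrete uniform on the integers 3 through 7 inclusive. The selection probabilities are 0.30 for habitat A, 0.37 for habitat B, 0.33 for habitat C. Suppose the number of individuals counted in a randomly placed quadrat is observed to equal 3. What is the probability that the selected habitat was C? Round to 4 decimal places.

Likelihoods P(X=3 | ·): A: 0.0674918; B: 0.272134; C: 0.2.
Posterior ∝ prior × likelihood. Numerator for C: 0.33·0.2 = 0.066.
Normalizing constant: 0.3·0.0674918 + 0.37·0.272134 + 0.33·0.2 = 0.186937.
P(C | observation) = 0.066 / 0.186937 = 0.35306.

0.3531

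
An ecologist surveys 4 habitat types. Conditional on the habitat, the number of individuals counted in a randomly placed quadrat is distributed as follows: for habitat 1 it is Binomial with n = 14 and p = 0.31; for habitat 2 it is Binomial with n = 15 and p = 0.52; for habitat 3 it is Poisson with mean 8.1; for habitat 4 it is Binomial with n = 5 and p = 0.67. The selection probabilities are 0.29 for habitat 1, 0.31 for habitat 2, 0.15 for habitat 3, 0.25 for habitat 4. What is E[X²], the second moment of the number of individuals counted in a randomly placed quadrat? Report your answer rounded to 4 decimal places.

For each component E[X²] = Var + (mean)², giving 1: 21.8302; 2: 64.584; 3: 73.71; 4: 12.328.
Overall E[X²] = 0.29·21.8302 + 0.31·64.584 + 0.15·73.71 + 0.25·12.328 = 40.4903.

40.4903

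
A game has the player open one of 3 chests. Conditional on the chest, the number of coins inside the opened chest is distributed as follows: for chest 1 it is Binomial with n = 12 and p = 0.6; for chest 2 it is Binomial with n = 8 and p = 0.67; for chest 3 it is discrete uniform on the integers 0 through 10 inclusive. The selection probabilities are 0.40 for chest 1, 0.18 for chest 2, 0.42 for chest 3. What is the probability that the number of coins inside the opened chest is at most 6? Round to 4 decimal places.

0.5451

Conditional on each chest, P(X ≤ 6): 1: 0.334791; 2: 0.79939; 3: 0.636364.
By total probability, P(X ≤ 6) = 0.4·0.334791 + 0.18·0.79939 + 0.42·0.636364 = 0.54508.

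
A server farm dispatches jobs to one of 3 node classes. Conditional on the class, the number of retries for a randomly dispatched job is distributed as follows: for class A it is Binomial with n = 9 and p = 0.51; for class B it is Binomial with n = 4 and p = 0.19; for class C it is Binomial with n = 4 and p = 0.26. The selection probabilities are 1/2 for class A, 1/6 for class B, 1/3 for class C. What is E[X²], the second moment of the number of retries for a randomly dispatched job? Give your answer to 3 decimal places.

For each component E[X²] = Var + (mean)², giving A: 23.3172; B: 1.1932; C: 1.8512.
Overall E[X²] = 0.5·23.3172 + 0.166667·1.1932 + 0.333333·1.8512 = 12.4745.

12.475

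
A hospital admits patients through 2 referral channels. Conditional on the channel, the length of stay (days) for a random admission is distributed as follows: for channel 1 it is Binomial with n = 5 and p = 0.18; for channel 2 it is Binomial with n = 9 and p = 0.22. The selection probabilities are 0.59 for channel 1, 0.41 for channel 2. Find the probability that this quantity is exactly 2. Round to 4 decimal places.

0.2309

Conditional on each channel, P(X = 2): 1: 0.178643; 2: 0.306062.
By total probability, P(X = 2) = 0.59·0.178643 + 0.41·0.306062 = 0.230885.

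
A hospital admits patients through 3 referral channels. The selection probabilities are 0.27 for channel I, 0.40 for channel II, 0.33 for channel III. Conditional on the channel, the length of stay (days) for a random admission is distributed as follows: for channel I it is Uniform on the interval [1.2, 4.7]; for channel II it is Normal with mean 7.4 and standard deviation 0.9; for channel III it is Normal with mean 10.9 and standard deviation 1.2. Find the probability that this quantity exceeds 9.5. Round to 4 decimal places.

0.2938

Conditional on each channel, P(X > 9.5): I: 0; II: 0.00981533; III: 0.878327.
By total probability, P(X > 9.5) = 0.27·0 + 0.4·0.00981533 + 0.33·0.878327 = 0.293774.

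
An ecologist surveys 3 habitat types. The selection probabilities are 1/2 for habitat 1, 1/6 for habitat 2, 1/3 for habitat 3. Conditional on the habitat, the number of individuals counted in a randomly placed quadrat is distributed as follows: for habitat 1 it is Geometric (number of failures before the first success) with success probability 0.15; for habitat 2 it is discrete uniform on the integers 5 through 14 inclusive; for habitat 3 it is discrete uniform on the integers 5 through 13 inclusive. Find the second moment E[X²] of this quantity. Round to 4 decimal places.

For each component E[X²] = Var + (mean)², giving 1: 69.8889; 2: 98.5; 3: 87.6667.
Overall E[X²] = 0.5·69.8889 + 0.166667·98.5 + 0.333333·87.6667 = 80.5833.

80.5833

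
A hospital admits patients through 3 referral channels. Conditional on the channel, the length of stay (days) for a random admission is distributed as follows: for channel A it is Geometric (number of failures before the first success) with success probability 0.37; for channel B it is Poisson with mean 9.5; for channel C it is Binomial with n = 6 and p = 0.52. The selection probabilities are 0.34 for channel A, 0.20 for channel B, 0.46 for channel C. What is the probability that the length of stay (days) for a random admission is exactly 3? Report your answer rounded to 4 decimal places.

0.1767

Conditional on each channel, P(X = 3): A: 0.0925174; B: 0.010696; C: 0.311002.
By total probability, P(X = 3) = 0.34·0.0925174 + 0.2·0.010696 + 0.46·0.311002 = 0.176656.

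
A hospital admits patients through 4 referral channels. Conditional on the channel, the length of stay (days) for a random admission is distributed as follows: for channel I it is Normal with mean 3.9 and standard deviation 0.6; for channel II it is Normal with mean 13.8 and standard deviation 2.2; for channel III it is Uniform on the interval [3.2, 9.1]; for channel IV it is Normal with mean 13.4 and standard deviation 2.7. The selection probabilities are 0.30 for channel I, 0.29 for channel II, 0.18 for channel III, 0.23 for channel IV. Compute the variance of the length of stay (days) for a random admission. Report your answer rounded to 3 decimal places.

Per component, I: μ=3.9, E[X²]=15.57; II: μ=13.8, E[X²]=195.28; III: μ=6.15, E[X²]=40.7233; IV: μ=13.4, E[X²]=186.85.
E[X] = 0.3·3.9 + 0.29·13.8 + 0.18·6.15 + 0.23·13.4 = 9.361.
E[X²] = 0.3·15.57 + 0.29·195.28 + 0.18·40.7233 + 0.23·186.85 = 111.608.
Var(X) = E[X²] − (E[X])² = 111.608 − 87.6283 = 23.9796.

23.980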